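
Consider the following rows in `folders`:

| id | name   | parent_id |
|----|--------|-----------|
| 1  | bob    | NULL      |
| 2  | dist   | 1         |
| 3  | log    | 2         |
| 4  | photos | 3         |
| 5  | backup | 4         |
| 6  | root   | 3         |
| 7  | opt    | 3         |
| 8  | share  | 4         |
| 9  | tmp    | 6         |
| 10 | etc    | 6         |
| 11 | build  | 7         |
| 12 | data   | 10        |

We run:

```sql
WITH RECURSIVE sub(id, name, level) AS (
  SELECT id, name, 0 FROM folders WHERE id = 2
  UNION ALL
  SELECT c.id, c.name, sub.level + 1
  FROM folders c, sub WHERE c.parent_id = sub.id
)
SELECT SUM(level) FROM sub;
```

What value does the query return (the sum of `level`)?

26

Base: id=2 (dist) at level 0.
Iteration 1: rows with parent_id in {2} -> log (id 3, level 1).
Iteration 2: rows with parent_id in {3} -> photos (id 4, level 2), root (id 6, level 2), opt (id 7, level 2).
Iteration 3: rows with parent_id in {4,6,7} -> backup (id 5, level 3), share (id 8, level 3), tmp (id 9, level 3), etc (id 10, level 3), build (id 11, level 3).
Iteration 4: rows with parent_id in {5,8,9,10,11} -> data (id 12, level 4).
Iteration 5: no rows with parent_id in {12}; recursion stops.
SUM(level) = 0 + 1 + 2 + 2 + 2 + 3 + 3 + 3 + 3 + 3 + 4 = 26.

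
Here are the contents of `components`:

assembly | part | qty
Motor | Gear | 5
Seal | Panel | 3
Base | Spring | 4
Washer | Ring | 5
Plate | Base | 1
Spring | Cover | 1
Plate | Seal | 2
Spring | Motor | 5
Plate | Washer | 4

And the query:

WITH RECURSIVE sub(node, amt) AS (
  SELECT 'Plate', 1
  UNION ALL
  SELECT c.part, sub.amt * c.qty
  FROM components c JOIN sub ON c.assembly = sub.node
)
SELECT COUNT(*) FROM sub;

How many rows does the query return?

Base: (Plate, amt=1).
Iteration 1: components of {Plate} -> Base = 1*1 = 1, Seal = 1*2 = 2, Washer = 1*4 = 4.
Iteration 2: components of {Base,Seal,Washer} -> Panel = 2*3 = 6, Ring = 4*5 = 20, Spring = 1*4 = 4.
Iteration 3: components of {Panel,Ring,Spring} -> Cover = 4*1 = 4, Motor = 4*5 = 20.
Iteration 4: components of {Cover,Motor} -> Gear = 20*5 = 100.
Iteration 5: no further components; recursion stops.
Total rows emitted: 10.

10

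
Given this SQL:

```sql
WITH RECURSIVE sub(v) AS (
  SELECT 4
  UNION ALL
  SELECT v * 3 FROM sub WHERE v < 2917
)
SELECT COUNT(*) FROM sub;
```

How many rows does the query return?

8

Base: v=4.
Iteration 1: 4 < 2917 holds -> v = 4 * 3 = 12.
Iteration 2: 12 < 2917 holds -> v = 12 * 3 = 36.
Iteration 3: 36 < 2917 holds -> v = 36 * 3 = 108.
Iteration 4: 108 < 2917 holds -> v = 108 * 3 = 324.
Iteration 5: 324 < 2917 holds -> v = 324 * 3 = 972.
Iteration 6: 972 < 2917 holds -> v = 972 * 3 = 2916.
Iteration 7: 2916 < 2917 holds -> v = 2916 * 3 = 8748.
Iteration 8: 8748 < 2917 fails; recursion stops.
Total rows emitted: 8.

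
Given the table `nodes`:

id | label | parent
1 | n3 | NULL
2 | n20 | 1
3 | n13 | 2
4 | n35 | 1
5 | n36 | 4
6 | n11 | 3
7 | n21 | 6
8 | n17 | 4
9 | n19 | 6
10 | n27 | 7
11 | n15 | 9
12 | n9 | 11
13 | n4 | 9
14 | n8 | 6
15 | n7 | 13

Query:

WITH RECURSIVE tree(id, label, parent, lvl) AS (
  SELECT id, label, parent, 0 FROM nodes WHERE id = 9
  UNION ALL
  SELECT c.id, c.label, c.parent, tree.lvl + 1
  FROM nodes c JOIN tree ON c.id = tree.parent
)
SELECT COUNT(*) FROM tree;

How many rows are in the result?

5

Base: id=9 (n19), parent=6, lvl 0.
Iteration 1: join on id=6 -> n11 (id 6, parent=3, lvl 1).
Iteration 2: join on id=3 -> n13 (id 3, parent=2, lvl 2).
Iteration 3: join on id=2 -> n20 (id 2, parent=1, lvl 3).
Iteration 4: join on id=1 -> n3 (id 1, parent=NULL, lvl 4).
Iteration 5: parent is NULL; no match; recursion stops.
Total rows emitted: 5.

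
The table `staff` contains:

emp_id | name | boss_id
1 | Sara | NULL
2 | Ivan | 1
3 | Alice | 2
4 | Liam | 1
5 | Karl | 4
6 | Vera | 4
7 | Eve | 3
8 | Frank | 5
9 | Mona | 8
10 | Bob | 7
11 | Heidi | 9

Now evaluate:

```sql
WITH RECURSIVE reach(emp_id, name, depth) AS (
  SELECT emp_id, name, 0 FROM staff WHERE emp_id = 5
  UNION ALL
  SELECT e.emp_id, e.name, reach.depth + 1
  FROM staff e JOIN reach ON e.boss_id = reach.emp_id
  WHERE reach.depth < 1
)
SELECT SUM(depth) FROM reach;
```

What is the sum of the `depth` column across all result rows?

Base: emp_id=5 (Karl) at depth 0.
Iteration 1: rows with boss_id in {5} -> Frank (id 8, depth 1).
Iteration 2: depth < 1 fails for all current rows; recursion stops.
SUM(depth) = 0 + 1 = 1.

1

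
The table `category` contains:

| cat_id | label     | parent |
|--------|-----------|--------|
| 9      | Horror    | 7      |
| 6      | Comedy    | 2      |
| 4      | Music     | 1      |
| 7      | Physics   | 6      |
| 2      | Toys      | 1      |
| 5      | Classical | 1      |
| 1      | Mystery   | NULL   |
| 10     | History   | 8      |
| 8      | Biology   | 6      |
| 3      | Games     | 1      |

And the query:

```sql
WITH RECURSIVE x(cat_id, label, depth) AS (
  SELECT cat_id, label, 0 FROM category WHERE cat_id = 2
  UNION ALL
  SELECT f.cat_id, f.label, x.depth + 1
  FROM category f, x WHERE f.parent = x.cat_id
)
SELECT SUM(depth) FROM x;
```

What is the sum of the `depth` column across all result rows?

11

Base: cat_id=2 (Toys) at depth 0.
Iteration 1: rows with parent in {2} -> Comedy (id 6, depth 1).
Iteration 2: rows with parent in {6} -> Physics (id 7, depth 2), Biology (id 8, depth 2).
Iteration 3: rows with parent in {7,8} -> Horror (id 9, depth 3), History (id 10, depth 3).
Iteration 4: no rows with parent in {9,10}; recursion stops.
SUM(depth) = 0 + 1 + 2 + 2 + 3 + 3 = 11.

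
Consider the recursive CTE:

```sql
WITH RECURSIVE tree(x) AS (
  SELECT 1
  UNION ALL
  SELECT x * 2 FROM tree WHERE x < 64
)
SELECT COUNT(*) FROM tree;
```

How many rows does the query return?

Base: x=1.
Iteration 1: 1 < 64 holds -> x = 1 * 2 = 2.
Iteration 2: 2 < 64 holds -> x = 2 * 2 = 4.
Iteration 3: 4 < 64 holds -> x = 4 * 2 = 8.
Iteration 4: 8 < 64 holds -> x = 8 * 2 = 16.
Iteration 5: 16 < 64 holds -> x = 16 * 2 = 32.
Iteration 6: 32 < 64 holds -> x = 32 * 2 = 64.
Iteration 7: 64 < 64 fails; recursion stops.
Total rows emitted: 7.

7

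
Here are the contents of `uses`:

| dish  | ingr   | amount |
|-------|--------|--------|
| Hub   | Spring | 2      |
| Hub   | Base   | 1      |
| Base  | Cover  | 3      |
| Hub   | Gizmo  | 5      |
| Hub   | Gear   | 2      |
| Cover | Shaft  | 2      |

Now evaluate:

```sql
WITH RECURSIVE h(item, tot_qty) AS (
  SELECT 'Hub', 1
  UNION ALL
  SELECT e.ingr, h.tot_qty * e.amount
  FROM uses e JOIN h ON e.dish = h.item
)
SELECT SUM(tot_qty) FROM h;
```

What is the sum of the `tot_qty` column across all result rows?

20

Base: (Hub, tot_qty=1).
Iteration 1: components of {Hub} -> Base = 1*1 = 1, Gear = 1*2 = 2, Gizmo = 1*5 = 5, Spring = 1*2 = 2.
Iteration 2: components of {Base,Gear,Gizmo,Spring} -> Cover = 1*3 = 3.
Iteration 3: components of {Cover} -> Shaft = 3*2 = 6.
Iteration 4: no further components; recursion stops.
SUM(tot_qty) = 1 + 2 + 1 + 5 + 2 + 3 + 6 = 20.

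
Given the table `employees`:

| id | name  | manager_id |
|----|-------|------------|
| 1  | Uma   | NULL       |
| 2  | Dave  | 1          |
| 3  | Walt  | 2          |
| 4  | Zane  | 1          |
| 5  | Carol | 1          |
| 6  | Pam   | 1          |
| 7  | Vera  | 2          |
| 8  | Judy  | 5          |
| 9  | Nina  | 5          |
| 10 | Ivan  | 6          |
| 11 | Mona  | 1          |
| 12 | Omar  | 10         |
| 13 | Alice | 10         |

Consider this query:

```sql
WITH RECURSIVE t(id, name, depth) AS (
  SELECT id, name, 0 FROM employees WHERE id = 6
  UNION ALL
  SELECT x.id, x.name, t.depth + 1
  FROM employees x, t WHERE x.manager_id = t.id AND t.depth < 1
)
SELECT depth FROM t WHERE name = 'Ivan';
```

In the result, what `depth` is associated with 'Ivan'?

Base: id=6 (Pam) at depth 0.
Iteration 1: rows with manager_id in {6} -> Ivan (id 10, depth 1).
Iteration 2: depth < 1 fails for all current rows; recursion stops.

1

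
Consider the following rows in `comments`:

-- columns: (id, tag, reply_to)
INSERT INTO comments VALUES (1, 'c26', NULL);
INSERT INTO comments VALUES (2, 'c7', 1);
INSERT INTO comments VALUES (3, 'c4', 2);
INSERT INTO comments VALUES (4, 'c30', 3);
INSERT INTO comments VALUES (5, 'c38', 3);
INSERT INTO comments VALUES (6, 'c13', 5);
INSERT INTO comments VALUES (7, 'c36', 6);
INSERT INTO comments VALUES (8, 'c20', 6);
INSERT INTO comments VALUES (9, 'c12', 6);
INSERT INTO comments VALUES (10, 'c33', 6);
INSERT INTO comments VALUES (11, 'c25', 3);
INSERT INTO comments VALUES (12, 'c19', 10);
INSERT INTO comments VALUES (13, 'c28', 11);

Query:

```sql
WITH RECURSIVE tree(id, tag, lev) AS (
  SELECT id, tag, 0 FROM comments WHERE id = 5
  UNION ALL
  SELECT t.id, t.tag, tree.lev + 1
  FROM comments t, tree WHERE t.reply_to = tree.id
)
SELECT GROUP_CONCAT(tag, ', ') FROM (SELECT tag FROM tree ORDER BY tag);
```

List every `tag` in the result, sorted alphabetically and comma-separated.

Base: id=5 (c38) at lev 0.
Iteration 1: rows with reply_to in {5} -> c13 (id 6, lev 1).
Iteration 2: rows with reply_to in {6} -> c36 (id 7, lev 2), c20 (id 8, lev 2), c12 (id 9, lev 2), c33 (id 10, lev 2).
Iteration 3: rows with reply_to in {7,8,9,10} -> c19 (id 12, lev 3).
Iteration 4: no rows with reply_to in {12}; recursion stops.

c12, c13, c19, c20, c33, c36, c38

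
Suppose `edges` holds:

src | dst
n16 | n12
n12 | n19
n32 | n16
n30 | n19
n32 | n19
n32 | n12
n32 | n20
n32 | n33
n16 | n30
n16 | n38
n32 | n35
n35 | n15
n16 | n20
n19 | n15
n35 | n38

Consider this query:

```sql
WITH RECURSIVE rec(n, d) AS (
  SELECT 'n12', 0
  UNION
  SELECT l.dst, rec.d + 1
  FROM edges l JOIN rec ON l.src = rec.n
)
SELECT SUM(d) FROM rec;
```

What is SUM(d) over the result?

3

Base: (n12, d=0).
Iteration 1: edges from {n12} -> (n19, d=1).
Iteration 2: edges from {n19} -> (n15, d=2).
Iteration 3: no outgoing edges from {n15}; recursion stops.
SUM(d) = 0 + 1 + 2 = 3.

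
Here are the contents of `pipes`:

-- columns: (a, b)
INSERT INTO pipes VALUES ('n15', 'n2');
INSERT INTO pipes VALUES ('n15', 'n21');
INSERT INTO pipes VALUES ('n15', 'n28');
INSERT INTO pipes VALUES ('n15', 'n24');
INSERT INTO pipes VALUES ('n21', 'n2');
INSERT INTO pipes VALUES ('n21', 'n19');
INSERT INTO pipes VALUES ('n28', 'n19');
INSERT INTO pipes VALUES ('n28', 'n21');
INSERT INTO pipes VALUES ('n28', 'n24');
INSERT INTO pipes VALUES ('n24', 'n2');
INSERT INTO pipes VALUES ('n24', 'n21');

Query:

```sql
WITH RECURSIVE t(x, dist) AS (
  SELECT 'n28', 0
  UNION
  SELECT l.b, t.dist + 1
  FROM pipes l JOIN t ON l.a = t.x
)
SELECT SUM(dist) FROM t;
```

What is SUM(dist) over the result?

15

Base: (n28, dist=0).
Iteration 1: edges from {n28} -> (n19, dist=1), (n21, dist=1), (n24, dist=1).
Iteration 2: edges from {n19,n21,n24} -> (n19, dist=2), (n2, dist=2), (n21, dist=2). [UNION drops 1 duplicate row(s)]
Iteration 3: edges from {n19,n2,n21} -> (n19, dist=3), (n2, dist=3).
Iteration 4: no outgoing edges from {n19,n2}; recursion stops.
SUM(dist) = 0 + 1 + 1 + 1 + 2 + 2 + 2 + 3 + 3 = 15.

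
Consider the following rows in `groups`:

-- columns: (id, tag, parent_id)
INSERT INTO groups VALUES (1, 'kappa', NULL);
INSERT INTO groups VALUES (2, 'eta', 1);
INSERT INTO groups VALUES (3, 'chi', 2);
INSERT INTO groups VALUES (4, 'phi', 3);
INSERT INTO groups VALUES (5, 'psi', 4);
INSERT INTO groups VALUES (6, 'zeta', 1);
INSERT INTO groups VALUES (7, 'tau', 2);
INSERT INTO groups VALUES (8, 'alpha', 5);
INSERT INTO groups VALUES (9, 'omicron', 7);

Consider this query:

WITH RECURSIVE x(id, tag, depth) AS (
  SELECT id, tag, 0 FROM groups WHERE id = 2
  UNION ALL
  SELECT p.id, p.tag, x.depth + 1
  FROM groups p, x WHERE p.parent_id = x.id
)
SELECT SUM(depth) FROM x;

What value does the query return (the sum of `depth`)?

Base: id=2 (eta) at depth 0.
Iteration 1: rows with parent_id in {2} -> chi (id 3, depth 1), tau (id 7, depth 1).
Iteration 2: rows with parent_id in {3,7} -> phi (id 4, depth 2), omicron (id 9, depth 2).
Iteration 3: rows with parent_id in {4,9} -> psi (id 5, depth 3).
Iteration 4: rows with parent_id in {5} -> alpha (id 8, depth 4).
Iteration 5: no rows with parent_id in {8}; recursion stops.
SUM(depth) = 0 + 1 + 1 + 2 + 2 + 3 + 4 = 13.

13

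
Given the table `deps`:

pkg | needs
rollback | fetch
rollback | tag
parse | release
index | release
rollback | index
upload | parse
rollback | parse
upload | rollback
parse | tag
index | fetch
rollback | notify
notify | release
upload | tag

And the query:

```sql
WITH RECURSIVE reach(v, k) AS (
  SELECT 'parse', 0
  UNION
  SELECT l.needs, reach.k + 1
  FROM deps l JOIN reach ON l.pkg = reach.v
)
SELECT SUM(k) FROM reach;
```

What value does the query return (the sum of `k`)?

2

Base: (parse, k=0).
Iteration 1: edges from {parse} -> (release, k=1), (tag, k=1).
Iteration 2: no outgoing edges from {release,tag}; recursion stops.
SUM(k) = 0 + 1 + 1 = 2.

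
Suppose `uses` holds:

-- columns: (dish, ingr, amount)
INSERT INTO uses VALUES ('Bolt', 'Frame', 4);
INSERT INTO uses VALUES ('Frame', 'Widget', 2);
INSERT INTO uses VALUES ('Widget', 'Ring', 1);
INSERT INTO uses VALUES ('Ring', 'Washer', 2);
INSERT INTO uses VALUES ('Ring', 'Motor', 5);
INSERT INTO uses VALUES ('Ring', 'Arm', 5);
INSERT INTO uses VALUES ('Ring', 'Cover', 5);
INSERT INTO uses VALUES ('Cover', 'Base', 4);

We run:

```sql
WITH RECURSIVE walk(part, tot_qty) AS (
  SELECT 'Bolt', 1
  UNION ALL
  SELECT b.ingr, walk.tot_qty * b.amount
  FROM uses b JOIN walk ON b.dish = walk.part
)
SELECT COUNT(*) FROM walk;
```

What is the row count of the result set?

Base: (Bolt, tot_qty=1).
Iteration 1: components of {Bolt} -> Frame = 1*4 = 4.
Iteration 2: components of {Frame} -> Widget = 4*2 = 8.
Iteration 3: components of {Widget} -> Ring = 8*1 = 8.
Iteration 4: components of {Ring} -> Arm = 8*5 = 40, Cover = 8*5 = 40, Motor = 8*5 = 40, Washer = 8*2 = 16.
Iteration 5: components of {Arm,Cover,Motor,Washer} -> Base = 40*4 = 160.
Iteration 6: no further components; recursion stops.
Total rows emitted: 9.

9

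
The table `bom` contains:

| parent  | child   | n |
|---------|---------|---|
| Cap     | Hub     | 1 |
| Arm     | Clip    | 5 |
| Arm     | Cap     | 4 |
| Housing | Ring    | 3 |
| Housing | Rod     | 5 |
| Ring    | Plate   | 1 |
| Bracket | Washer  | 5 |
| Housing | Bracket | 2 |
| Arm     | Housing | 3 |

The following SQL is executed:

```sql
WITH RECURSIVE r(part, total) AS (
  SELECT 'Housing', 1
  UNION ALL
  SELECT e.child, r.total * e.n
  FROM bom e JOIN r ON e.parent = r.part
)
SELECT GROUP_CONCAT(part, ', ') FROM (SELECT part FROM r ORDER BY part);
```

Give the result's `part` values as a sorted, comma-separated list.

Bracket, Housing, Plate, Ring, Rod, Washer

Base: (Housing, total=1).
Iteration 1: components of {Housing} -> Bracket = 1*2 = 2, Ring = 1*3 = 3, Rod = 1*5 = 5.
Iteration 2: components of {Bracket,Ring,Rod} -> Plate = 3*1 = 3, Washer = 2*5 = 10.
Iteration 3: no further components; recursion stops.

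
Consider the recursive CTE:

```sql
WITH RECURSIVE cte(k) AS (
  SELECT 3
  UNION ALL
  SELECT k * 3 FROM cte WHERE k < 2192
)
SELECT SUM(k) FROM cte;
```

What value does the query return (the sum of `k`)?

Base: k=3.
Iteration 1: 3 < 2192 holds -> k = 3 * 3 = 9.
Iteration 2: 9 < 2192 holds -> k = 9 * 3 = 27.
Iteration 3: 27 < 2192 holds -> k = 27 * 3 = 81.
Iteration 4: 81 < 2192 holds -> k = 81 * 3 = 243.
Iteration 5: 243 < 2192 holds -> k = 243 * 3 = 729.
Iteration 6: 729 < 2192 holds -> k = 729 * 3 = 2187.
Iteration 7: 2187 < 2192 holds -> k = 2187 * 3 = 6561.
Iteration 8: 6561 < 2192 fails; recursion stops.
SUM(k) = 3 + 9 + 27 + 81 + 243 + 729 + 2187 + 6561 = 9840.

9840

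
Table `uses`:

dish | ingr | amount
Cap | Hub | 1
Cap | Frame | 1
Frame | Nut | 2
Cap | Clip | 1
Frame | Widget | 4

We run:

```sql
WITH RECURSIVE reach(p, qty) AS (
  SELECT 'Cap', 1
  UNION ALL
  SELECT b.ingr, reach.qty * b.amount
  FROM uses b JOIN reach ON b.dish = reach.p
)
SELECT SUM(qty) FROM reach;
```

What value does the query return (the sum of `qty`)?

Base: (Cap, qty=1).
Iteration 1: components of {Cap} -> Clip = 1*1 = 1, Frame = 1*1 = 1, Hub = 1*1 = 1.
Iteration 2: components of {Clip,Frame,Hub} -> Nut = 1*2 = 2, Widget = 1*4 = 4.
Iteration 3: no further components; recursion stops.
SUM(qty) = 1 + 1 + 1 + 1 + 2 + 4 = 10.

10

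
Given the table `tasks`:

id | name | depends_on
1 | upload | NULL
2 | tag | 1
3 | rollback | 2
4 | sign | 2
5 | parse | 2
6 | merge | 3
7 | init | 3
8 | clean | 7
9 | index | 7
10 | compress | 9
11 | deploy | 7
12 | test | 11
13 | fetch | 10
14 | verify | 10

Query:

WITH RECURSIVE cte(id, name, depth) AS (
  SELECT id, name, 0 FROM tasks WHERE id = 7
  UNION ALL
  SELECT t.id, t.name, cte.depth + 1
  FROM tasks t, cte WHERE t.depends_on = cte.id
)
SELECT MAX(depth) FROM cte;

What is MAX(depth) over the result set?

3

Base: id=7 (init) at depth 0.
Iteration 1: rows with depends_on in {7} -> clean (id 8, depth 1), index (id 9, depth 1), deploy (id 11, depth 1).
Iteration 2: rows with depends_on in {8,9,11} -> compress (id 10, depth 2), test (id 12, depth 2).
Iteration 3: rows with depends_on in {10,12} -> fetch (id 13, depth 3), verify (id 14, depth 3).
Iteration 4: no rows with depends_on in {13,14}; recursion stops.
depth values: 0, 1, 1, 1, 2, 2, 3, 3; the maximum is 3.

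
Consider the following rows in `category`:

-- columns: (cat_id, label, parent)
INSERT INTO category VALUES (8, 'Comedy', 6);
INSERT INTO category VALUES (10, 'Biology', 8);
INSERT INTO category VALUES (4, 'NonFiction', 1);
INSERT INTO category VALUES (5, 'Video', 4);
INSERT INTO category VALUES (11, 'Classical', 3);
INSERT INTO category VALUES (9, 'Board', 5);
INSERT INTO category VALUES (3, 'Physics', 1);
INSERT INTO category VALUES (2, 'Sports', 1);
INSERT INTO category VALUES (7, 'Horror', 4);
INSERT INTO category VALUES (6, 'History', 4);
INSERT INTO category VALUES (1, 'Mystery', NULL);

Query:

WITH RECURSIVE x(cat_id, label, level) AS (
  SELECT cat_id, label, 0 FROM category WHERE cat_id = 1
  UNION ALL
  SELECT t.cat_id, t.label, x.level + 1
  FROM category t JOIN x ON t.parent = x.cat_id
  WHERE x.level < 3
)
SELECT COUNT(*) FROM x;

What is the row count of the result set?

10

Base: cat_id=1 (Mystery) at level 0.
Iteration 1: rows with parent in {1} -> Sports (id 2, level 1), Physics (id 3, level 1), NonFiction (id 4, level 1).
Iteration 2: rows with parent in {2,3,4} -> Video (id 5, level 2), History (id 6, level 2), Horror (id 7, level 2), Classical (id 11, level 2).
Iteration 3: rows with parent in {5,6,7,11} -> Comedy (id 8, level 3), Board (id 9, level 3).
Iteration 4: level < 3 fails for all current rows; recursion stops.
Total rows emitted: 10.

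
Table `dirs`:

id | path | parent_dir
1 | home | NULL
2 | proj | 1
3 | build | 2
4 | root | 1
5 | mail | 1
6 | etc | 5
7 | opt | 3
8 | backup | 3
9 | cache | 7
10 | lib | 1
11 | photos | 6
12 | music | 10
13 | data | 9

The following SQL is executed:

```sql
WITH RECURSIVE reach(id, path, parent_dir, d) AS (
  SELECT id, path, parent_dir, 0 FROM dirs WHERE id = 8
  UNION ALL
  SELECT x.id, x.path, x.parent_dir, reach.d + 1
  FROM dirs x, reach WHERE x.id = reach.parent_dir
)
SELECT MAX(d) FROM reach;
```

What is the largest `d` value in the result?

Base: id=8 (backup), parent_dir=3, d 0.
Iteration 1: join on id=3 -> build (id 3, parent_dir=2, d 1).
Iteration 2: join on id=2 -> proj (id 2, parent_dir=1, d 2).
Iteration 3: join on id=1 -> home (id 1, parent_dir=NULL, d 3).
Iteration 4: parent_dir is NULL; no match; recursion stops.
d values: 0, 1, 2, 3; the maximum is 3.

3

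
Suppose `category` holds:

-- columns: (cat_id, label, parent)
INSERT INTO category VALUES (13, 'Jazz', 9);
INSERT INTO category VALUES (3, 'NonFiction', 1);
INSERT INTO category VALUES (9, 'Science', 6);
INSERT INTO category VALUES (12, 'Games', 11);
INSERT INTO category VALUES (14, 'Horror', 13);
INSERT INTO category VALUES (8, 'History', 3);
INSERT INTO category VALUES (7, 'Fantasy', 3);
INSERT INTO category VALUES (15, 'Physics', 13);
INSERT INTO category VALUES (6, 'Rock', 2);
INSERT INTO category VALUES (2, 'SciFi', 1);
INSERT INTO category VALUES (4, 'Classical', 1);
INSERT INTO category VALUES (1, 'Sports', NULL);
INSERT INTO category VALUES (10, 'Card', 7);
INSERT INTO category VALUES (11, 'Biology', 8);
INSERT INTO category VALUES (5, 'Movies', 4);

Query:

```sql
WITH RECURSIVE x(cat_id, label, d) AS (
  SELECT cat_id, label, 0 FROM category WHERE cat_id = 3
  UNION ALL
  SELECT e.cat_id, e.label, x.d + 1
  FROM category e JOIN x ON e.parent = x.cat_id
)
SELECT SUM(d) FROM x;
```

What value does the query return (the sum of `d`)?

Base: cat_id=3 (NonFiction) at d 0.
Iteration 1: rows with parent in {3} -> Fantasy (id 7, d 1), History (id 8, d 1).
Iteration 2: rows with parent in {7,8} -> Card (id 10, d 2), Biology (id 11, d 2).
Iteration 3: rows with parent in {10,11} -> Games (id 12, d 3).
Iteration 4: no rows with parent in {12}; recursion stops.
SUM(d) = 0 + 1 + 1 + 2 + 2 + 3 = 9.

9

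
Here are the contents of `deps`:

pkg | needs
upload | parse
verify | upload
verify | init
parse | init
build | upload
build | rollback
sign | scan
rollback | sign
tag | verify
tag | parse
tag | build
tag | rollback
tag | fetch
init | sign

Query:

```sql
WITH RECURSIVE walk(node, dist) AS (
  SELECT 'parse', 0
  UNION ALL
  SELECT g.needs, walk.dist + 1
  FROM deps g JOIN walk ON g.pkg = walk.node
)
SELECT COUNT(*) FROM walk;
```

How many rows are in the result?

Base: (parse, dist=0).
Iteration 1: edges from {parse} -> (init, dist=1).
Iteration 2: edges from {init} -> (sign, dist=2).
Iteration 3: edges from {sign} -> (scan, dist=3).
Iteration 4: no outgoing edges from {scan}; recursion stops.
Total rows emitted: 4.

4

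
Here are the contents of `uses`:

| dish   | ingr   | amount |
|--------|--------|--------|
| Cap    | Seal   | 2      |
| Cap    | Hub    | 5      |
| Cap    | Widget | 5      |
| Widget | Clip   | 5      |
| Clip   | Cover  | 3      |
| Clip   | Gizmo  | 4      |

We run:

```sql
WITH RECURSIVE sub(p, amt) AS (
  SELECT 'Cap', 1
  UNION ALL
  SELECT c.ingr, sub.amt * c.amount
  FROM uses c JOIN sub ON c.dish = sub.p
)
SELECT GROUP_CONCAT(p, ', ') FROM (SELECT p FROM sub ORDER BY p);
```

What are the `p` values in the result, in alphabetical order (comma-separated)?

Base: (Cap, amt=1).
Iteration 1: components of {Cap} -> Hub = 1*5 = 5, Seal = 1*2 = 2, Widget = 1*5 = 5.
Iteration 2: components of {Hub,Seal,Widget} -> Clip = 5*5 = 25.
Iteration 3: components of {Clip} -> Cover = 25*3 = 75, Gizmo = 25*4 = 100.
Iteration 4: no further components; recursion stops.

Cap, Clip, Cover, Gizmo, Hub, Seal, Widget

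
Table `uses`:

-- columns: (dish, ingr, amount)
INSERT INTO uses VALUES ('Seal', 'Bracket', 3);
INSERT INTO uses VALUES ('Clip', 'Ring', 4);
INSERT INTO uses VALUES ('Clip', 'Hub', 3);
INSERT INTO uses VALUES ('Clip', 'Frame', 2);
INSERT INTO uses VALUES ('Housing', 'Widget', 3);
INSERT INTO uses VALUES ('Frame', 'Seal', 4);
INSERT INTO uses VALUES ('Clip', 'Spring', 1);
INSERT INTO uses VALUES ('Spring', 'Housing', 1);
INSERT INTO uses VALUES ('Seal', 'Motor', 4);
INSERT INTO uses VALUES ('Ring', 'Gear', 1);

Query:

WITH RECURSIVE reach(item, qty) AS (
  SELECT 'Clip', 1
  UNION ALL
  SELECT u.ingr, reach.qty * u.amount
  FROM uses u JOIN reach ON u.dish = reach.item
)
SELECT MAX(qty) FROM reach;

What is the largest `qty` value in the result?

32

Base: (Clip, qty=1).
Iteration 1: components of {Clip} -> Frame = 1*2 = 2, Hub = 1*3 = 3, Ring = 1*4 = 4, Spring = 1*1 = 1.
Iteration 2: components of {Frame,Hub,Ring,Spring} -> Gear = 4*1 = 4, Housing = 1*1 = 1, Seal = 2*4 = 8.
Iteration 3: components of {Gear,Housing,Seal} -> Bracket = 8*3 = 24, Motor = 8*4 = 32, Widget = 1*3 = 3.
Iteration 4: no further components; recursion stops.
qty values: 1, 4, 2, 3, 1, 4, 8, 1, 32, 24, 3; the maximum is 32.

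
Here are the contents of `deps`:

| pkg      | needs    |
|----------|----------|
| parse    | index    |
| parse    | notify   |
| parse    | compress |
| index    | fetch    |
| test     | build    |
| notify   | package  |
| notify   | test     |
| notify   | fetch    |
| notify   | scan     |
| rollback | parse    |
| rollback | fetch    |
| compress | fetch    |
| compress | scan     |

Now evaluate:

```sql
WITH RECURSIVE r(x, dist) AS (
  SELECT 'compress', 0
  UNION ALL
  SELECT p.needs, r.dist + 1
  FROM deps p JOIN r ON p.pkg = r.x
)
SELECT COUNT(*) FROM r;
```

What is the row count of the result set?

3

Base: (compress, dist=0).
Iteration 1: edges from {compress} -> (fetch, dist=1), (scan, dist=1).
Iteration 2: no outgoing edges from {fetch,scan}; recursion stops.
Total rows emitted: 3.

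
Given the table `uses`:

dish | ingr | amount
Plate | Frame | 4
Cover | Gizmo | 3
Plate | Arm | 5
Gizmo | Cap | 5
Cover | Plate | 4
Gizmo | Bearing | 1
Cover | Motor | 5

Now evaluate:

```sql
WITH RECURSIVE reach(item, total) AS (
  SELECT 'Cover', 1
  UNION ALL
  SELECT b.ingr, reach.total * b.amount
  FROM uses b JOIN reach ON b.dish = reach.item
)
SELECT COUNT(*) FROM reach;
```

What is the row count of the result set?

8

Base: (Cover, total=1).
Iteration 1: components of {Cover} -> Gizmo = 1*3 = 3, Motor = 1*5 = 5, Plate = 1*4 = 4.
Iteration 2: components of {Gizmo,Motor,Plate} -> Arm = 4*5 = 20, Bearing = 3*1 = 3, Cap = 3*5 = 15, Frame = 4*4 = 16.
Iteration 3: no further components; recursion stops.
Total rows emitted: 8.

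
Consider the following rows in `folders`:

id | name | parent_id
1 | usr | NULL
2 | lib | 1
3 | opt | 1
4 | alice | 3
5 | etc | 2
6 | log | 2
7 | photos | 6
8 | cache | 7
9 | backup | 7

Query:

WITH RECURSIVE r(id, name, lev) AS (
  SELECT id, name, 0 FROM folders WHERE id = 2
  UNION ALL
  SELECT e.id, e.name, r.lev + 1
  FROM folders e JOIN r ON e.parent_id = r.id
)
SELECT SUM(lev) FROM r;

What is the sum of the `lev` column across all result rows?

10

Base: id=2 (lib) at lev 0.
Iteration 1: rows with parent_id in {2} -> etc (id 5, lev 1), log (id 6, lev 1).
Iteration 2: rows with parent_id in {5,6} -> photos (id 7, lev 2).
Iteration 3: rows with parent_id in {7} -> cache (id 8, lev 3), backup (id 9, lev 3).
Iteration 4: no rows with parent_id in {8,9}; recursion stops.
SUM(lev) = 0 + 1 + 1 + 2 + 3 + 3 = 10.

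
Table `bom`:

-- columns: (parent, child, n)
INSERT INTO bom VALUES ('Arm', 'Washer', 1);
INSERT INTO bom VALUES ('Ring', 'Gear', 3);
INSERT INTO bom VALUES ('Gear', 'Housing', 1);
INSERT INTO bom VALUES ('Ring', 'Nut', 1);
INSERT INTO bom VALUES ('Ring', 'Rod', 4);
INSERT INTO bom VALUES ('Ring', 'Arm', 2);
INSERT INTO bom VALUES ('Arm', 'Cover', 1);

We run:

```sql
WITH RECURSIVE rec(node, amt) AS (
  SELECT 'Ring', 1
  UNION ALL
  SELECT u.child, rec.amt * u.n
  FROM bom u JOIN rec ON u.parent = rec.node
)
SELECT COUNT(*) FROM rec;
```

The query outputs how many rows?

8

Base: (Ring, amt=1).
Iteration 1: components of {Ring} -> Arm = 1*2 = 2, Gear = 1*3 = 3, Nut = 1*1 = 1, Rod = 1*4 = 4.
Iteration 2: components of {Arm,Gear,Nut,Rod} -> Cover = 2*1 = 2, Housing = 3*1 = 3, Washer = 2*1 = 2.
Iteration 3: no further components; recursion stops.
Total rows emitted: 8.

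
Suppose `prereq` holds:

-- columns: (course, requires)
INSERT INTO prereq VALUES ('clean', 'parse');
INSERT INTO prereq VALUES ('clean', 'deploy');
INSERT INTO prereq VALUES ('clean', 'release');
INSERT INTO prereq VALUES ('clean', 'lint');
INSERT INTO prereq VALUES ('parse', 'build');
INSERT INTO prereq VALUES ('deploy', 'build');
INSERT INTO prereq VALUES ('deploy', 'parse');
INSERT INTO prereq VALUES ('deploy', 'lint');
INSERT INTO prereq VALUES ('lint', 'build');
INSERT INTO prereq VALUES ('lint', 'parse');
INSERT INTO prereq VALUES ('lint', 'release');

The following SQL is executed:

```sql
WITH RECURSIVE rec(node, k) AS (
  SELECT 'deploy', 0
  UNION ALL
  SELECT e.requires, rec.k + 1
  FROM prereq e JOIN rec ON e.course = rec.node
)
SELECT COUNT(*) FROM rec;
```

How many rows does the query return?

Base: (deploy, k=0).
Iteration 1: edges from {deploy} -> (build, k=1), (lint, k=1), (parse, k=1).
Iteration 2: edges from {build,lint,parse} -> (build, k=2) x2, (parse, k=2), (release, k=2). [UNION ALL keeps all 4 new rows, including repeats]
Iteration 3: edges from {build,parse,release} -> (build, k=3).
Iteration 4: no outgoing edges from {build}; recursion stops.
Total rows emitted: 9.

9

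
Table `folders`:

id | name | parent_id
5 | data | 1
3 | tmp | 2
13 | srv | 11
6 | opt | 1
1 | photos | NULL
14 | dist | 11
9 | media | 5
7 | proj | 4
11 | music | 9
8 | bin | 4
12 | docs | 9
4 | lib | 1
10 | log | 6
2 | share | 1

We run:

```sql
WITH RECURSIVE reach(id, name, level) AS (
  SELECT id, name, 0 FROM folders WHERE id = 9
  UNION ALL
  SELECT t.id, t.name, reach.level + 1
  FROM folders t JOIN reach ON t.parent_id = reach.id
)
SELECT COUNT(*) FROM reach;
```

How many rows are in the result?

5

Base: id=9 (media) at level 0.
Iteration 1: rows with parent_id in {9} -> music (id 11, level 1), docs (id 12, level 1).
Iteration 2: rows with parent_id in {11,12} -> srv (id 13, level 2), dist (id 14, level 2).
Iteration 3: no rows with parent_id in {13,14}; recursion stops.
Total rows emitted: 5.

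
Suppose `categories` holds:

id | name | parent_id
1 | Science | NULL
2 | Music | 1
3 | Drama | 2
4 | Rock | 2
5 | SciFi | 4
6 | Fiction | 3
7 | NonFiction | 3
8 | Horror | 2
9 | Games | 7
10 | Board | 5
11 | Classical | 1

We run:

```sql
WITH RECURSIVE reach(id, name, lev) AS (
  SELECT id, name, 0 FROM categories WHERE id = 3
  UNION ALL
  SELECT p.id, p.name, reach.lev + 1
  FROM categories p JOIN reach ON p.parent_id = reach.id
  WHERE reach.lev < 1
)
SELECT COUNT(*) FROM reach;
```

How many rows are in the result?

3

Base: id=3 (Drama) at lev 0.
Iteration 1: rows with parent_id in {3} -> Fiction (id 6, lev 1), NonFiction (id 7, lev 1).
Iteration 2: lev < 1 fails for all current rows; recursion stops.
Total rows emitted: 3.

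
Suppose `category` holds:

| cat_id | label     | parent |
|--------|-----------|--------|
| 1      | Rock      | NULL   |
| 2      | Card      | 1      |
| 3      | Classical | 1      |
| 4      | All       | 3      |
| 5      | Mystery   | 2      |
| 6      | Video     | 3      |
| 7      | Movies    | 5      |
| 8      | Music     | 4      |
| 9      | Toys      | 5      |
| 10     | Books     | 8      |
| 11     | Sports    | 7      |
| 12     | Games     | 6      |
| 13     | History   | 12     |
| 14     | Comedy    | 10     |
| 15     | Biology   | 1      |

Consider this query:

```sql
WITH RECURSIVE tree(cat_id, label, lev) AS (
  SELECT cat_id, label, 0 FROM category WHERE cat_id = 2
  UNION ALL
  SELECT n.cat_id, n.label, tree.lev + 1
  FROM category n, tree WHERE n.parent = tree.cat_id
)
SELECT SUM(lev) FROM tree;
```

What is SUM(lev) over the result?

Base: cat_id=2 (Card) at lev 0.
Iteration 1: rows with parent in {2} -> Mystery (id 5, lev 1).
Iteration 2: rows with parent in {5} -> Movies (id 7, lev 2), Toys (id 9, lev 2).
Iteration 3: rows with parent in {7,9} -> Sports (id 11, lev 3).
Iteration 4: no rows with parent in {11}; recursion stops.
SUM(lev) = 0 + 1 + 2 + 2 + 3 = 8.

8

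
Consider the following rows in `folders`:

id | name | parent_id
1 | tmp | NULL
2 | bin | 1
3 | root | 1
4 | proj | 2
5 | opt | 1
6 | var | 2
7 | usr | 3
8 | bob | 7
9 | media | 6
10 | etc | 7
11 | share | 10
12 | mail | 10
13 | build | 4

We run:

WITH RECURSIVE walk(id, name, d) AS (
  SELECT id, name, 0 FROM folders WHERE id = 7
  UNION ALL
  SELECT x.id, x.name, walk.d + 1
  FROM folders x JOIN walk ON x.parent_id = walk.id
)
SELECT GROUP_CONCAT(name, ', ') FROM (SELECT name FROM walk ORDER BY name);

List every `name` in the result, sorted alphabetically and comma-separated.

Base: id=7 (usr) at d 0.
Iteration 1: rows with parent_id in {7} -> bob (id 8, d 1), etc (id 10, d 1).
Iteration 2: rows with parent_id in {8,10} -> share (id 11, d 2), mail (id 12, d 2).
Iteration 3: no rows with parent_id in {11,12}; recursion stops.

bob, etc, mail, share, usr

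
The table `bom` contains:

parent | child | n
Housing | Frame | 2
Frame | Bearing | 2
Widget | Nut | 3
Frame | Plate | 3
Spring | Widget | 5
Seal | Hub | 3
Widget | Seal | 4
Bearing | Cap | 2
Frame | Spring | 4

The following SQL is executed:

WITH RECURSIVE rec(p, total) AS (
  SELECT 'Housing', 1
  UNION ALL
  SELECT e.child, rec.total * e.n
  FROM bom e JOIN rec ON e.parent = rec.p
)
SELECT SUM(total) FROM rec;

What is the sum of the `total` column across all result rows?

829

Base: (Housing, total=1).
Iteration 1: components of {Housing} -> Frame = 1*2 = 2.
Iteration 2: components of {Frame} -> Bearing = 2*2 = 4, Plate = 2*3 = 6, Spring = 2*4 = 8.
Iteration 3: components of {Bearing,Plate,Spring} -> Cap = 4*2 = 8, Widget = 8*5 = 40.
Iteration 4: components of {Cap,Widget} -> Nut = 40*3 = 120, Seal = 40*4 = 160.
Iteration 5: components of {Nut,Seal} -> Hub = 160*3 = 480.
Iteration 6: no further components; recursion stops.
SUM(total) = 1 + 2 + 8 + 6 + 4 + 40 + 8 + 160 + 120 + 480 = 829.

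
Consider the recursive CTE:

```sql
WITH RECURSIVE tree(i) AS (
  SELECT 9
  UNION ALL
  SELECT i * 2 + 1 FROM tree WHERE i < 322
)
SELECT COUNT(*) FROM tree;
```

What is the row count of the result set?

7

Base: i=9.
Iteration 1: 9 < 322 holds -> i = 9 * 2 + 1 = 19.
Iteration 2: 19 < 322 holds -> i = 19 * 2 + 1 = 39.
Iteration 3: 39 < 322 holds -> i = 39 * 2 + 1 = 79.
Iteration 4: 79 < 322 holds -> i = 79 * 2 + 1 = 159.
Iteration 5: 159 < 322 holds -> i = 159 * 2 + 1 = 319.
Iteration 6: 319 < 322 holds -> i = 319 * 2 + 1 = 639.
Iteration 7: 639 < 322 fails; recursion stops.
Total rows emitted: 7.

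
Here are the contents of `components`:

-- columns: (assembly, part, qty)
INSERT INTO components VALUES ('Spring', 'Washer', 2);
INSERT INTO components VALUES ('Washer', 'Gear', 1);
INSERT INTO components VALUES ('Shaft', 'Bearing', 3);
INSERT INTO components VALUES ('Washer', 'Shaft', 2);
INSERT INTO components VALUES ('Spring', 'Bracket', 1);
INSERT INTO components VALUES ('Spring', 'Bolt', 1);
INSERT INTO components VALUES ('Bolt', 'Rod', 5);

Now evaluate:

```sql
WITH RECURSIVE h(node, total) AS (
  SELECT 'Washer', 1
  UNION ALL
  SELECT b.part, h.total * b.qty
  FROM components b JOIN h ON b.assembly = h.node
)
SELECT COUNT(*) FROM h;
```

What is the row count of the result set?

Base: (Washer, total=1).
Iteration 1: components of {Washer} -> Gear = 1*1 = 1, Shaft = 1*2 = 2.
Iteration 2: components of {Gear,Shaft} -> Bearing = 2*3 = 6.
Iteration 3: no further components; recursion stops.
Total rows emitted: 4.

4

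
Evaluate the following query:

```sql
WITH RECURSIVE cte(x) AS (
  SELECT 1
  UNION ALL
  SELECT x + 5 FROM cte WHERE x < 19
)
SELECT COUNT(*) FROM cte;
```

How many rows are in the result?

Base: x=1.
Iteration 1: 1 < 19 holds -> x = 1 + 5 = 6.
Iteration 2: 6 < 19 holds -> x = 6 + 5 = 11.
Iteration 3: 11 < 19 holds -> x = 11 + 5 = 16.
Iteration 4: 16 < 19 holds -> x = 16 + 5 = 21.
Iteration 5: 21 < 19 fails; recursion stops.
Total rows emitted: 5.

5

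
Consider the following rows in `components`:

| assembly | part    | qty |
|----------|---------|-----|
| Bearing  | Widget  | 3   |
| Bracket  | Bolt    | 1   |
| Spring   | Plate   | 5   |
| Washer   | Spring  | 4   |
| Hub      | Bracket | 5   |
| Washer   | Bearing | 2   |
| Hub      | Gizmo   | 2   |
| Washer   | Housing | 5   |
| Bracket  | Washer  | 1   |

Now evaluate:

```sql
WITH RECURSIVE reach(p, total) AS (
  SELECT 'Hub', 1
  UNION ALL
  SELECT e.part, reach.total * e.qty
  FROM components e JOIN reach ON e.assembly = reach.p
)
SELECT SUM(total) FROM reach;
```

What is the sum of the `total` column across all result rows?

Base: (Hub, total=1).
Iteration 1: components of {Hub} -> Bracket = 1*5 = 5, Gizmo = 1*2 = 2.
Iteration 2: components of {Bracket,Gizmo} -> Bolt = 5*1 = 5, Washer = 5*1 = 5.
Iteration 3: components of {Bolt,Washer} -> Bearing = 5*2 = 10, Housing = 5*5 = 25, Spring = 5*4 = 20.
Iteration 4: components of {Bearing,Housing,Spring} -> Plate = 20*5 = 100, Widget = 10*3 = 30.
Iteration 5: no further components; recursion stops.
SUM(total) = 1 + 5 + 2 + 5 + 5 + 20 + 25 + 10 + 100 + 30 = 203.

203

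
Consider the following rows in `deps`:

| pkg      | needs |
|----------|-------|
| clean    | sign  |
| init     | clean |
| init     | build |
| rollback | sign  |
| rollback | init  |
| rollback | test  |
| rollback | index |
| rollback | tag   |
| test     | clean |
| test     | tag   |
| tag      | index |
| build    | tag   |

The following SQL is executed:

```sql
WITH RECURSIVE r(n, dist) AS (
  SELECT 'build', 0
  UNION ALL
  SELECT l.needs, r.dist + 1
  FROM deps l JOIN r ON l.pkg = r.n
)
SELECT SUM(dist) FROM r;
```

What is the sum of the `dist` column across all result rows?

Base: (build, dist=0).
Iteration 1: edges from {build} -> (tag, dist=1).
Iteration 2: edges from {tag} -> (index, dist=2).
Iteration 3: no outgoing edges from {index}; recursion stops.
SUM(dist) = 0 + 1 + 2 = 3.

3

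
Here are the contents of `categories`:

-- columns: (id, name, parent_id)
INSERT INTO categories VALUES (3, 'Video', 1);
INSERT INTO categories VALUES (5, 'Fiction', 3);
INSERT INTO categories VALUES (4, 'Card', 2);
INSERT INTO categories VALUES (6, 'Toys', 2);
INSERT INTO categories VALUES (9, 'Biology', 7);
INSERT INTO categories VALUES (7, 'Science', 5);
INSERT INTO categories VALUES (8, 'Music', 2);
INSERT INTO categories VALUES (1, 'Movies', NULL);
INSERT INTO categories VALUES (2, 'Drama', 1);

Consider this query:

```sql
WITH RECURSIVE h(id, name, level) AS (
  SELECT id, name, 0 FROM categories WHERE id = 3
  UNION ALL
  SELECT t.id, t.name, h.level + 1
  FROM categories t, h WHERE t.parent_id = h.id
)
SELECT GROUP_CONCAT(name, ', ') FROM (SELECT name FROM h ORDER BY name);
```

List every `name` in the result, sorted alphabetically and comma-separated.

Base: id=3 (Video) at level 0.
Iteration 1: rows with parent_id in {3} -> Fiction (id 5, level 1).
Iteration 2: rows with parent_id in {5} -> Science (id 7, level 2).
Iteration 3: rows with parent_id in {7} -> Biology (id 9, level 3).
Iteration 4: no rows with parent_id in {9}; recursion stops.

Biology, Fiction, Science, Video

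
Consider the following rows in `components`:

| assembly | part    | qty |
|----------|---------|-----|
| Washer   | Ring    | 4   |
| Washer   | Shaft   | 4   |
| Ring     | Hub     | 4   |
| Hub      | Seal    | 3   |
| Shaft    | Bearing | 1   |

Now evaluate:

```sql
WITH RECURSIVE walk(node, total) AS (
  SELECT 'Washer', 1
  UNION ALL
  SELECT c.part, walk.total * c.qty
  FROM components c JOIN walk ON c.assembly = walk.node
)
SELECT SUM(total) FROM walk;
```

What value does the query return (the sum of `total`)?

Base: (Washer, total=1).
Iteration 1: components of {Washer} -> Ring = 1*4 = 4, Shaft = 1*4 = 4.
Iteration 2: components of {Ring,Shaft} -> Bearing = 4*1 = 4, Hub = 4*4 = 16.
Iteration 3: components of {Bearing,Hub} -> Seal = 16*3 = 48.
Iteration 4: no further components; recursion stops.
SUM(total) = 1 + 4 + 4 + 16 + 4 + 48 = 77.

77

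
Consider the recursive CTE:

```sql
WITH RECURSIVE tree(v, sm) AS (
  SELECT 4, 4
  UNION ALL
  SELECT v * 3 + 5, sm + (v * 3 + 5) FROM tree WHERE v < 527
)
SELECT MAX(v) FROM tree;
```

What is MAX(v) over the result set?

Base: v=4, sm=4.
Iteration 1: 4 < 527 holds -> v = 4 * 3 + 5 = 17, sm = 4 + 17 = 21.
Iteration 2: 17 < 527 holds -> v = 17 * 3 + 5 = 56, sm = 21 + 56 = 77.
Iteration 3: 56 < 527 holds -> v = 56 * 3 + 5 = 173, sm = 77 + 173 = 250.
Iteration 4: 173 < 527 holds -> v = 173 * 3 + 5 = 524, sm = 250 + 524 = 774.
Iteration 5: 524 < 527 holds -> v = 524 * 3 + 5 = 1577, sm = 774 + 1577 = 2351.
Iteration 6: 1577 < 527 fails; recursion stops.
v values: 4, 17, 56, 173, 524, 1577; the maximum is 1577.

1577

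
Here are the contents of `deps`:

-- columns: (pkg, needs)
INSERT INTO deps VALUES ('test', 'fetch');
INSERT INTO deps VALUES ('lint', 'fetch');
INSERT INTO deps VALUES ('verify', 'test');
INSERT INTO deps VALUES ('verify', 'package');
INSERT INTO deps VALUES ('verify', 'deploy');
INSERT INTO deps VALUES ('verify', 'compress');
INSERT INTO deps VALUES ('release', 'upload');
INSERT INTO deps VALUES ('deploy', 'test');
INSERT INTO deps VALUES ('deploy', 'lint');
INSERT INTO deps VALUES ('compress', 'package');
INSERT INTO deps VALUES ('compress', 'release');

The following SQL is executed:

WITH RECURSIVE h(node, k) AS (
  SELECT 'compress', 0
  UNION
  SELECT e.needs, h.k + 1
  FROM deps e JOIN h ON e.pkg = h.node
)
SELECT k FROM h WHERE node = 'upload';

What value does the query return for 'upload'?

2

Base: (compress, k=0).
Iteration 1: edges from {compress} -> (package, k=1), (release, k=1).
Iteration 2: edges from {package,release} -> (upload, k=2).
Iteration 3: no outgoing edges from {upload}; recursion stops.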